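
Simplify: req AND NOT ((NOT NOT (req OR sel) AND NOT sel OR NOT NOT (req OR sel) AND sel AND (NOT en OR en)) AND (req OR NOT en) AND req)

FALSE

req AND NOT ((NOT NOT (req OR sel) AND NOT sel OR NOT NOT (req OR sel) AND sel AND (NOT en OR en)) AND (req OR NOT en) AND req)
= req AND NOT ((NOT NOT (req OR sel) AND NOT sel OR NOT NOT (req OR sel) AND sel AND (NOT en OR en)) AND req)   — absorption
= req AND NOT ((NOT NOT (req OR sel) AND NOT sel OR NOT NOT (req OR sel) AND sel) AND req)   — complement / identity
= req AND NOT (NOT NOT (req OR sel) AND req)   — distribution
= req AND NOT ((req OR sel) AND req)   — double negation
= req AND NOT req   — absorption
= FALSE   — complement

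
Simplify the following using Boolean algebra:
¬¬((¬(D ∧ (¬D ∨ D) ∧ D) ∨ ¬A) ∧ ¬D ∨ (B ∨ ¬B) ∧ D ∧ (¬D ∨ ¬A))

¬¬((¬(D ∧ (¬D ∨ D) ∧ D) ∨ ¬A) ∧ ¬D ∨ (B ∨ ¬B) ∧ D ∧ (¬D ∨ ¬A))
= ¬¬((¬(D ∧ D) ∨ ¬A) ∧ ¬D ∨ (B ∨ ¬B) ∧ D ∧ (¬D ∨ ¬A))   — complement / identity
= ¬¬((¬D ∨ ¬A) ∧ ¬D ∨ (B ∨ ¬B) ∧ D ∧ (¬D ∨ ¬A))   — idempotence
= ¬¬((¬D ∨ ¬A) ∧ ¬D ∨ D ∧ (¬D ∨ ¬A))   — complement / identity
= ¬¬(¬D ∨ ¬A)   — distribution
= ¬D ∨ ¬A   — double negation

¬D ∨ ¬A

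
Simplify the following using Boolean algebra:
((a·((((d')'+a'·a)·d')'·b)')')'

((a·((((d')'+a'·a)·d')'·b)')')'
= ((a·(((d')'·d')'·b)')')'   — complement / identity
= ((a·((d'+d)·b)')')'   — De Morgan
= ((a·b')')'   — complement / identity
= a·b'   — double negation

a·b'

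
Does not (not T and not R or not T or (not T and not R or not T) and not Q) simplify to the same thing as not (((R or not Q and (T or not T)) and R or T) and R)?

E1: not (not T and not R or not T or (not T and not R or not T) and not Q)
    = not (not T and not R or not T)   [absorption]
    = not not T   [absorption]
    = T   [double negation]
E2: not (((R or not Q and (T or not T)) and R or T) and R)
    = not (((R or not Q) and R or T) and R)   [complement / identity]
    = not ((R or T) and R)   [absorption]
    = not R   [absorption]
These differ: at Q=0, R=0, T=0, E1 = 0 but E2 = 1.

No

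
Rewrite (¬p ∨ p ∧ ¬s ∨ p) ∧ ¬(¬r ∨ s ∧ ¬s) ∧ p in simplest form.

r ∧ p

(¬p ∨ p ∧ ¬s ∨ p) ∧ ¬(¬r ∨ s ∧ ¬s) ∧ p
= (¬p ∨ p) ∧ ¬(¬r ∨ s ∧ ¬s) ∧ p   [absorption]
= ¬(¬r ∨ s ∧ ¬s) ∧ p   [complement / identity]
= ¬¬r ∧ p   [complement / identity]
= r ∧ p   [double negation]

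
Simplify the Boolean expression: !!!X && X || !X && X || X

X

!!!X && X || !X && X || X
= !X && X || !X && X || X   (double negation)
= !X && X || X   (idempotence)
= X   (complement / identity)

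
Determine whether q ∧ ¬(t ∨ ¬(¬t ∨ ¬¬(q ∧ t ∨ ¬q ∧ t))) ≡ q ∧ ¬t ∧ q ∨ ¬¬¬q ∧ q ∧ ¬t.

E1: q ∧ ¬(t ∨ ¬(¬t ∨ ¬¬(q ∧ t ∨ ¬q ∧ t)))
    = q ∧ ¬(t ∨ t ∧ ¬(q ∧ t ∨ ¬q ∧ t))   (De Morgan)
    = q ∧ ¬(t ∨ t ∧ ¬t)   (distribution)
    = q ∧ ¬t   (complement / identity)
E2: q ∧ ¬t ∧ q ∨ ¬¬¬q ∧ q ∧ ¬t
    = q ∧ ¬t ∧ q ∨ ¬q ∧ q ∧ ¬t   (double negation)
    = q ∧ ¬t   (distribution)
Both reduce to q ∧ ¬t, so they are equivalent.

Yes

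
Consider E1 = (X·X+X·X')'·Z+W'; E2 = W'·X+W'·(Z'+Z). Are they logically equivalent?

No

E1: (X·X+X·X')'·Z+W'
    = X'·Z+W'   — distribution
E2: W'·X+W'·(Z'+Z)
    = W'·X+W'   — complement / identity
    = W'   — absorption
These differ: at W=1, X=0, Z=1, E1 = 1 but E2 = 0.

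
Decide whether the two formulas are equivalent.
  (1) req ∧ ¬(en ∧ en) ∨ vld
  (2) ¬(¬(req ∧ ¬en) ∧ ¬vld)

E1: req ∧ ¬(en ∧ en) ∨ vld
    = req ∧ ¬en ∨ vld   (idempotence)
E2: ¬(¬(req ∧ ¬en) ∧ ¬vld)
    = req ∧ ¬en ∨ vld   (De Morgan)
Both reduce to req ∧ ¬en ∨ vld, so they are equivalent.

Yes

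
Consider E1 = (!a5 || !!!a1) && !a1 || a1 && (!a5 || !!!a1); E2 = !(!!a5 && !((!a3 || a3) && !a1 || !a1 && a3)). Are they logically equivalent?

E1: (!a5 || !!!a1) && !a1 || a1 && (!a5 || !!!a1)
    = !a5 || !!!a1   [distribution]
    = !a5 || !a1   [double negation]
E2: !(!!a5 && !((!a3 || a3) && !a1 || !a1 && a3))
    = !(!!a5 && !(!a1 || !a1 && a3))   [complement / identity]
    = !a5 || !a1 || !a1 && a3   [De Morgan]
    = !a5 || !a1   [absorption]
Both reduce to !a5 || !a1, so they are equivalent.

Yes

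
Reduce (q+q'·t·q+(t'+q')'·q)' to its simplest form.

(q+q'·t·q+(t'+q')'·q)'
= (q+q·(q'·t+(t'+q')'))'   [distribution]
= (q+q·(q'·t+t·q))'   [De Morgan]
= (q+q·t)'   [distribution]
= q'   [absorption]

q'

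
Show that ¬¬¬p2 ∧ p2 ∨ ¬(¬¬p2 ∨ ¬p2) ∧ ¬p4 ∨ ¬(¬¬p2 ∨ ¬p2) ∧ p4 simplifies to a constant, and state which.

¬¬¬p2 ∧ p2 ∨ ¬(¬¬p2 ∨ ¬p2) ∧ ¬p4 ∨ ¬(¬¬p2 ∨ ¬p2) ∧ p4
= ¬p2 ∧ p2 ∨ ¬(¬¬p2 ∨ ¬p2) ∧ ¬p4 ∨ ¬(¬¬p2 ∨ ¬p2) ∧ p4   — double negation
= ¬p2 ∧ p2 ∨ ¬(¬¬p2 ∨ ¬p2)   — distribution
= ¬p2 ∧ p2 ∨ ¬p2 ∧ p2   — De Morgan
= ¬p2 ∧ p2   — idempotence
= False   — complement

False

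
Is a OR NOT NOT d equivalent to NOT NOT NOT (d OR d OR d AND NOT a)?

No

E1: a OR NOT NOT d
    = a OR d   [double negation]
E2: NOT NOT NOT (d OR d OR d AND NOT a)
    = NOT NOT NOT (d OR d)   [absorption]
    = NOT NOT NOT d   [idempotence]
    = NOT d   [double negation]
These differ: at a=0, d=1, E1 = 1 but E2 = 0.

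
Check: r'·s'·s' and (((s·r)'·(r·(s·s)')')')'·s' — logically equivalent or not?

Yes

E1: r'·s'·s'
    = r'·s'
E2: (((s·r)'·(r·(s·s)')')')'·s'
    = (((s·r)'·(r·s')')')'·s'
    = (s·r+r·s')'·s'
    = r'·s'
Both reduce to r'·s', so they are equivalent.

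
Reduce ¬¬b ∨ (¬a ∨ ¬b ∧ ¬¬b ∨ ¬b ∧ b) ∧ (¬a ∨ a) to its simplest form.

¬¬b ∨ (¬a ∨ ¬b ∧ ¬¬b ∨ ¬b ∧ b) ∧ (¬a ∨ a)
= ¬¬b ∨ (¬a ∨ ¬b ∧ b ∨ ¬b ∧ b) ∧ (¬a ∨ a)   (double negation)
= ¬¬b ∨ ¬a ∨ ¬b ∧ b ∨ ¬b ∧ b   (complement / identity)
= ¬¬b ∨ ¬a ∨ ¬b ∧ b   (complement / identity)
= b ∨ ¬a ∨ ¬b ∧ b   (double negation)
= b ∨ ¬a   (complement / identity)

b ∨ ¬a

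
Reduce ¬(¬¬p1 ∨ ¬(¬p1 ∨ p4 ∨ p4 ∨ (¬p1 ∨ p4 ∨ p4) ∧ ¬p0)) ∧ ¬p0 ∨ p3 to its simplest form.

¬p1 ∧ ¬p0 ∨ p3

¬(¬¬p1 ∨ ¬(¬p1 ∨ p4 ∨ p4 ∨ (¬p1 ∨ p4 ∨ p4) ∧ ¬p0)) ∧ ¬p0 ∨ p3
= ¬(¬¬p1 ∨ ¬(¬p1 ∨ p4 ∨ p4)) ∧ ¬p0 ∨ p3   (absorption)
= ¬(¬¬p1 ∨ ¬(¬p1 ∨ p4)) ∧ ¬p0 ∨ p3   (idempotence)
= ¬p1 ∧ (¬p1 ∨ p4) ∧ ¬p0 ∨ p3   (De Morgan)
= ¬p1 ∧ ¬p0 ∨ p3   (absorption)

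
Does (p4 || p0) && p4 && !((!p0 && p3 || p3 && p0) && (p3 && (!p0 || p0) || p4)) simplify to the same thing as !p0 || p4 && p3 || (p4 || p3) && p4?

No

E1: (p4 || p0) && p4 && !((!p0 && p3 || p3 && p0) && (p3 && (!p0 || p0) || p4))
    = p4 && !((!p0 && p3 || p3 && p0) && (p3 && (!p0 || p0) || p4))
    = p4 && !(p3 && (!p0 || p0) && (p3 && (!p0 || p0) || p4))
    = p4 && !(p3 && (!p0 || p0))
    = p4 && !p3
E2: !p0 || p4 && p3 || (p4 || p3) && p4
    = !p0 || p4 && p3 || p4
    = !p0 || p4
These differ: at p0=0, p3=1, p4=0, E1 = 0 but E2 = 1.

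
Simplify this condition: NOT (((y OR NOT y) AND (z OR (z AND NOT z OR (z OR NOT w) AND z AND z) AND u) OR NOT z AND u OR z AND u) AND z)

NOT (((y OR NOT y) AND (z OR (z AND NOT z OR (z OR NOT w) AND z AND z) AND u) OR NOT z AND u OR z AND u) AND z)
= NOT (((y OR NOT y) AND (z OR (z AND NOT z OR z AND z) AND u) OR NOT z AND u OR z AND u) AND z)   — absorption
= NOT (((y OR NOT y) AND (z OR z AND u) OR NOT z AND u OR z AND u) AND z)   — distribution
= NOT (((y OR NOT y) AND z OR NOT z AND u OR z AND u) AND z)   — absorption
= NOT (((y OR NOT y) AND z OR u) AND z)   — distribution
= NOT ((z OR u) AND z)   — complement / identity
= NOT z   — absorption

NOT z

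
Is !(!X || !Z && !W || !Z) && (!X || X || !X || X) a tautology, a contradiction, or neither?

neither

!(!X || !Z && !W || !Z) && (!X || X || !X || X)
= !(!X || !Z) && (!X || X || !X || X)   (absorption)
= !(!X || !Z) && (!X || X)   (idempotence)
= X && Z && (!X || X)   (De Morgan)
= X && Z   (complement / identity)
This depends on X, Z, so it is not a constant.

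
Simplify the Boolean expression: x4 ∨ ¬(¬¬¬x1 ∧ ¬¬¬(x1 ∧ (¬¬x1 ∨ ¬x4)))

x4 ∨ x1

x4 ∨ ¬(¬¬¬x1 ∧ ¬¬¬(x1 ∧ (¬¬x1 ∨ ¬x4)))
= x4 ∨ ¬(¬¬¬x1 ∧ ¬¬¬(x1 ∧ (x1 ∨ ¬x4)))   — double negation
= x4 ∨ ¬¬x1 ∨ ¬¬(x1 ∧ (x1 ∨ ¬x4))   — De Morgan
= x4 ∨ ¬¬x1 ∨ ¬¬x1   — absorption
= x4 ∨ ¬¬x1   — idempotence
= x4 ∨ x1   — double negation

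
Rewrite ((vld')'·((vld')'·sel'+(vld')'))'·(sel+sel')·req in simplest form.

((vld')'·((vld')'·sel'+(vld')'))'·(sel+sel')·req
= ((vld')'·(vld')')'·(sel+sel')·req   [absorption]
= ((vld')'·(vld')')'·req   [complement / identity]
= ((vld')')'·req   [idempotence]
= vld'·req   [double negation]

vld'·req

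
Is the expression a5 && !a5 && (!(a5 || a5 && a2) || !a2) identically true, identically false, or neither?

identically false

a5 && !a5 && (!(a5 || a5 && a2) || !a2)
= a5 && !a5 && (!a5 || !a2)   — absorption
= a5 && !a5   — absorption
= false   — complement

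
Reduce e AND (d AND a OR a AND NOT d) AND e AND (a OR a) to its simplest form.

e AND a

e AND (d AND a OR a AND NOT d) AND e AND (a OR a)
= e AND a AND e AND (a OR a)
= e AND a AND e AND a
= e AND a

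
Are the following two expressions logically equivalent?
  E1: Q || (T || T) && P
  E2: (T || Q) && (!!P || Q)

Yes

E1: Q || (T || T) && P
    = Q || T && P   (idempotence)
E2: (T || Q) && (!!P || Q)
    = (T || Q) && (P || Q)   (double negation)
    = Q || T && P   (distribution)
Both reduce to Q || T && P, so they are equivalent.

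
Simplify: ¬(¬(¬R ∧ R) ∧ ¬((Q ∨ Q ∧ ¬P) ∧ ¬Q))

¬(¬(¬R ∧ R) ∧ ¬((Q ∨ Q ∧ ¬P) ∧ ¬Q))
= ¬R ∧ R ∨ (Q ∨ Q ∧ ¬P) ∧ ¬Q   (De Morgan)
= ¬R ∧ R ∨ Q ∧ ¬Q   (absorption)
= Q ∧ ¬Q   (complement / identity)
= False   (complement)

False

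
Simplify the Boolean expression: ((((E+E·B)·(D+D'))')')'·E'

((((E+E·B)·(D+D'))')')'·E'
= (((E+E·B)')')'·E'   (complement / identity)
= (E+E·B)'·E'   (double negation)
= E'·E'   (absorption)
= E'   (idempotence)

E'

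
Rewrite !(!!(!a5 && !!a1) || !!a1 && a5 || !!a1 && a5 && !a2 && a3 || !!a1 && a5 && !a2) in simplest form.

!(!!(!a5 && !!a1) || !!a1 && a5 || !!a1 && a5 && !a2 && a3 || !!a1 && a5 && !a2)
= !(!!(!a5 && !!a1) || !!a1 && a5 || !!a1 && a5 && !a2)   [absorption]
= !(!a5 && !!a1 || !!a1 && a5 || !!a1 && a5 && !a2)   [double negation]
= !(!a5 && !!a1 || !!a1 && a5)   [absorption]
= !!!a1   [distribution]
= !a1   [double negation]

!a1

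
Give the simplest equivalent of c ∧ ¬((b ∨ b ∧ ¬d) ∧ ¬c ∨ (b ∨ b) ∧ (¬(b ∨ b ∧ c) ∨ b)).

c ∧ ¬b

c ∧ ¬((b ∨ b ∧ ¬d) ∧ ¬c ∨ (b ∨ b) ∧ (¬(b ∨ b ∧ c) ∨ b))
= c ∧ ¬(b ∧ ¬c ∨ (b ∨ b) ∧ (¬(b ∨ b ∧ c) ∨ b))   — absorption
= c ∧ ¬(b ∧ ¬c ∨ b ∧ (¬(b ∨ b ∧ c) ∨ b))   — idempotence
= c ∧ ¬(b ∧ ¬c ∨ b ∧ (¬b ∨ b))   — absorption
= c ∧ ¬(b ∧ ¬c ∨ b)   — complement / identity
= c ∧ ¬b   — absorption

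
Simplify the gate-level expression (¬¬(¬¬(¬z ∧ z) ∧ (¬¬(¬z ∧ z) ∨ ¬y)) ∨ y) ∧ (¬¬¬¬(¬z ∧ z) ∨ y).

y

(¬¬(¬¬(¬z ∧ z) ∧ (¬¬(¬z ∧ z) ∨ ¬y)) ∨ y) ∧ (¬¬¬¬(¬z ∧ z) ∨ y)
= (¬¬¬¬(¬z ∧ z) ∨ y) ∧ (¬¬¬¬(¬z ∧ z) ∨ y)   [absorption]
= ¬¬¬¬(¬z ∧ z) ∧ ¬¬¬¬(¬z ∧ z) ∨ y   [distribution]
= ¬¬¬¬(¬z ∧ z) ∨ y   [idempotence]
= ¬¬(¬z ∧ z) ∨ y   [double negation]
= ¬z ∧ z ∨ y   [double negation]
= y   [complement / identity]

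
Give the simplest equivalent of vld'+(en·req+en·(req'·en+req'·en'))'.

vld'+en'

vld'+(en·req+en·(req'·en+req'·en'))'
= vld'+(en·req+en·req')'   — distribution
= vld'+en'   — distribution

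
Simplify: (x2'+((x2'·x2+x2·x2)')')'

(x2'+((x2'·x2+x2·x2)')')'
= (x2'+(x2')')'   [distribution]
= x2·x2'   [De Morgan]
= 0   [complement]

0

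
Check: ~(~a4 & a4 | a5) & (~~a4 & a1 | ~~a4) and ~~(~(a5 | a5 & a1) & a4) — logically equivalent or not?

Yes

E1: ~(~a4 & a4 | a5) & (~~a4 & a1 | ~~a4)
    = ~(~a4 & a4 | a5) & ~~a4   (absorption)
    = ~a5 & ~~a4   (complement / identity)
    = ~a5 & a4   (double negation)
E2: ~~(~(a5 | a5 & a1) & a4)
    = ~~(~a5 & a4)   (absorption)
    = ~a5 & a4   (double negation)
Both reduce to ~a5 & a4, so they are equivalent.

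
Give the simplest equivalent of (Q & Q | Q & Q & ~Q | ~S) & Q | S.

(Q & Q | Q & Q & ~Q | ~S) & Q | S
= (Q & Q | Q & ~Q | ~S) & Q | S   — idempotence
= (Q | ~S) & Q | S   — distribution
= Q | S   — absorption

Q | S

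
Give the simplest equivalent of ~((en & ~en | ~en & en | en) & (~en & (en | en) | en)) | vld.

~((en & ~en | ~en & en | en) & (~en & (en | en) | en)) | vld
= ~((~en & en | en) & (~en & (en | en) | en)) | vld   (complement / identity)
= ~((~en & en | en) & (~en & en | en)) | vld   (idempotence)
= ~(en & en | ~en & en) | vld   (distribution)
= ~en | vld   (distribution)

~en | vld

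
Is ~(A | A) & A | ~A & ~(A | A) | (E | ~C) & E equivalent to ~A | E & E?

E1: ~(A | A) & A | ~A & ~(A | A) | (E | ~C) & E
    = ~(A | A) & A | ~A & ~(A | A) | E   [absorption]
    = ~(A | A) | E   [distribution]
    = ~A | E   [idempotence]
E2: ~A | E & E
    = ~A | E   [idempotence]
Both reduce to ~A | E, so they are equivalent.

Yes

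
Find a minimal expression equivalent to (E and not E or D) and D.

(E and not E or D) and D
= D and D
= D

D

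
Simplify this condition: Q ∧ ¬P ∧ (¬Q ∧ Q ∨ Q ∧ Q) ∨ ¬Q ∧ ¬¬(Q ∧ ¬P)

Q ∧ ¬P ∧ (¬Q ∧ Q ∨ Q ∧ Q) ∨ ¬Q ∧ ¬¬(Q ∧ ¬P)
= Q ∧ ¬P ∧ (¬Q ∧ Q ∨ Q ∧ Q) ∨ ¬Q ∧ Q ∧ ¬P   (double negation)
= Q ∧ ¬P ∧ Q ∨ ¬Q ∧ Q ∧ ¬P   (distribution)
= Q ∧ ¬P   (distribution)

Q ∧ ¬P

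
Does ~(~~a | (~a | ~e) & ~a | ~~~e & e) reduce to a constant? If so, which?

~(~~a | (~a | ~e) & ~a | ~~~e & e)
= ~(~~a | ~a | ~~~e & e)   — absorption
= ~(~~a | ~a | ~e & e)   — double negation
= ~(~~a | ~a)   — complement / identity
= ~a & a   — De Morgan
= 0   — complement

yes, False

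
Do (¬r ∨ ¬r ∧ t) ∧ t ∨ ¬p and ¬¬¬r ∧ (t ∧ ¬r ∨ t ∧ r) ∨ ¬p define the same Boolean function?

Yes

E1: (¬r ∨ ¬r ∧ t) ∧ t ∨ ¬p
    = ¬r ∧ t ∨ ¬p   (absorption)
E2: ¬¬¬r ∧ (t ∧ ¬r ∨ t ∧ r) ∨ ¬p
    = ¬r ∧ (t ∧ ¬r ∨ t ∧ r) ∨ ¬p   (double negation)
    = ¬r ∧ t ∨ ¬p   (distribution)
Both reduce to ¬r ∧ t ∨ ¬p, so they are equivalent.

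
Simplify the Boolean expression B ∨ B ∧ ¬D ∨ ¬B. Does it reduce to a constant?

True

B ∨ B ∧ ¬D ∨ ¬B
= B ∨ ¬B   (absorption)
= True   (complement)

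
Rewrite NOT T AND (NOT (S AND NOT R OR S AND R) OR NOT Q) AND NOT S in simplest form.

NOT T AND (NOT (S AND NOT R OR S AND R) OR NOT Q) AND NOT S
= NOT T AND (NOT S OR NOT Q) AND NOT S   [distribution]
= NOT T AND NOT S   [absorption]

NOT T AND NOT S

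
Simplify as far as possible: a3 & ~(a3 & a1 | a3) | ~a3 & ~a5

a3 & ~(a3 & a1 | a3) | ~a3 & ~a5
= a3 & ~a3 | ~a3 & ~a5   (absorption)
= ~a3 & ~a5   (complement / identity)

~a3 & ~a5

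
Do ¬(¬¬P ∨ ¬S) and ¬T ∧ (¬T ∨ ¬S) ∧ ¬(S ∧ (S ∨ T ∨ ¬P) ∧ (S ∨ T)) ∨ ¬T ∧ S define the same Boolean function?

E1: ¬(¬¬P ∨ ¬S)
    = ¬P ∧ S   (De Morgan)
E2: ¬T ∧ (¬T ∨ ¬S) ∧ ¬(S ∧ (S ∨ T ∨ ¬P) ∧ (S ∨ T)) ∨ ¬T ∧ S
    = ¬T ∧ (¬T ∨ ¬S) ∧ ¬(S ∧ (S ∨ T)) ∨ ¬T ∧ S   (absorption)
    = ¬T ∧ (¬T ∨ ¬S) ∧ ¬S ∨ ¬T ∧ S   (absorption)
    = ¬T ∧ ¬S ∨ ¬T ∧ S   (absorption)
    = ¬T   (distribution)
These differ: at P=0, S=0, T=0, E1 = 0 but E2 = 1.

No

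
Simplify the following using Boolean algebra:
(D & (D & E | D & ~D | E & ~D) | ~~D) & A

(D & (D & E | D & ~D | E & ~D) | ~~D) & A
= (D & (D & E | E & ~D) | ~~D) & A
= (D & E | ~~D) & A
= (D & E | D) & A
= D & A

D & A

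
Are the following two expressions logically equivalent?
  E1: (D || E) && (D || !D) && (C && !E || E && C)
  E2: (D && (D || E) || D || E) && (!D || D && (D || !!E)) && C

E1: (D || E) && (D || !D) && (C && !E || E && C)
    = (D || E) && (D || !D) && C   (distribution)
    = (D || E) && C   (complement / identity)
E2: (D && (D || E) || D || E) && (!D || D && (D || !!E)) && C
    = (D && (D || E) || D || E) && (!D || D && (D || E)) && C   (double negation)
    = (D && (D || E) || (D || E) && !D) && C   (distribution)
    = (D || E) && C   (distribution)
Both reduce to (D || E) && C, so they are equivalent.

Yes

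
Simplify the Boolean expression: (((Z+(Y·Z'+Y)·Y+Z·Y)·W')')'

(Z+Y)·W'

(((Z+(Y·Z'+Y)·Y+Z·Y)·W')')'
= (((Z+Y·Y+Z·Y)·W')')'   [absorption]
= (Z+Y·Y+Z·Y)·W'   [double negation]
= (Z+(Y+Z)·Y)·W'   [distribution]
= (Z+Y)·W'   [absorption]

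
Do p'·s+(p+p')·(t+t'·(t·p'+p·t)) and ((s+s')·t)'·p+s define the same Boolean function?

No

E1: p'·s+(p+p')·(t+t'·(t·p'+p·t))
    = p'·s+(p+p')·(t+t'·t)   [distribution]
    = p'·s+(p+p')·t   [complement / identity]
    = p'·s+t   [complement / identity]
E2: ((s+s')·t)'·p+s
    = t'·p+s   [complement / identity]
These differ: at p=1, s=1, t=0, E1 = 0 but E2 = 1.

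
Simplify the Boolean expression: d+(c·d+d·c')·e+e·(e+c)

d+(c·d+d·c')·e+e·(e+c)
= d+d·e+e·(e+c)   (distribution)
= d+d·e+e   (absorption)
= d+e   (absorption)

d+e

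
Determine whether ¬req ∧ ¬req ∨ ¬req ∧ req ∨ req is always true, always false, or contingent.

always true

¬req ∧ ¬req ∨ ¬req ∧ req ∨ req
= ¬req ∨ req   (distribution)
= True   (complement)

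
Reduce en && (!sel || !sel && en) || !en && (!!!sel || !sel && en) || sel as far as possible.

true

en && (!sel || !sel && en) || !en && (!!!sel || !sel && en) || sel
= en && (!sel || !sel && en) || !en && (!sel || !sel && en) || sel
= !sel || !sel && en || sel
= !sel || sel
= true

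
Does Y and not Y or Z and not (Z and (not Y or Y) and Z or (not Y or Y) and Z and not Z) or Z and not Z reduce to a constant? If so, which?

Y and not Y or Z and not (Z and (not Y or Y) and Z or (not Y or Y) and Z and not Z) or Z and not Z
= Y and not Y or Z and not ((not Y or Y) and Z) or Z and not Z   (distribution)
= Y and not Y or Z and not Z or Z and not Z   (complement / identity)
= Z and not Z or Z and not Z   (complement / identity)
= Z and not Z   (complement / identity)
= False   (complement)

yes, False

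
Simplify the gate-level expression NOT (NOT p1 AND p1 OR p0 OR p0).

NOT p0

NOT (NOT p1 AND p1 OR p0 OR p0)
= NOT (p0 OR p0)   [complement / identity]
= NOT p0   [idempotence]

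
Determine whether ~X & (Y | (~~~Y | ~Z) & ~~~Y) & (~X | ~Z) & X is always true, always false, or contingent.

~X & (Y | (~~~Y | ~Z) & ~~~Y) & (~X | ~Z) & X
= ~X & (Y | ~~~Y) & (~X | ~Z) & X   — absorption
= ~X & (Y | ~Y) & (~X | ~Z) & X   — double negation
= ~X & (~X | ~Z) & X   — complement / identity
= ~X & X   — absorption
= 0   — complement

always false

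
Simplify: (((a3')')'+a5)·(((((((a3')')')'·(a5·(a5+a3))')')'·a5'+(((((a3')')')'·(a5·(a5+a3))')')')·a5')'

(((a3')')'+a5)·(((((((a3')')')'·(a5·(a5+a3))')')'·a5'+(((((a3')')')'·(a5·(a5+a3))')')')·a5')'
= (((a3')')'+a5)·((((((a3')')')'·(a5·(a5+a3))')')'·a5')'   (absorption)
= (((a3')')'+a5)·((((a3')')'+a5·(a5+a3))'·a5')'   (De Morgan)
= (((a3')')'+a5)·(((a3')')'+a5·(a5+a3)+a5)   (De Morgan)
= (((a3')')'+a5)·(((a3')')'+a5+a5)   (absorption)
= ((a3')')'+a5   (absorption)
= a3'+a5   (double negation)

a3'+a5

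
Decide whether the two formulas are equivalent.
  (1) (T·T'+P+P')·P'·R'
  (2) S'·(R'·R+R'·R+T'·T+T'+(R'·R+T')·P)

E1: (T·T'+P+P')·P'·R'
    = (P+P')·P'·R'
    = P'·R'
E2: S'·(R'·R+R'·R+T'·T+T'+(R'·R+T')·P)
    = S'·(R'·R+R'·R+T'+(R'·R+T')·P)
    = S'·(R'·R+T'+(R'·R+T')·P)
    = S'·(R'·R+T')
    = S'·T'
These differ: at P=1, R=0, S=0, T=0, E1 = 0 but E2 = 1.

No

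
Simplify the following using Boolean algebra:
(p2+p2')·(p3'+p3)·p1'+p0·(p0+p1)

(p2+p2')·(p3'+p3)·p1'+p0·(p0+p1)
= (p3'+p3)·p1'+p0·(p0+p1)   — complement / identity
= (p3'+p3)·p1'+p0   — absorption
= p1'+p0   — complement / identity

p1'+p0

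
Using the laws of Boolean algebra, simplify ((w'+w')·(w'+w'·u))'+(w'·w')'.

((w'+w')·(w'+w'·u))'+(w'·w')'
= (w'·(w'+w'·u))'+(w'·w')'
= (w'·w')'+(w'·w')'
= (w'·w')'
= w+w
= w

w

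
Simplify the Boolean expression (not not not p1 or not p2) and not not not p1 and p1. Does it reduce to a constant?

(not not not p1 or not p2) and not not not p1 and p1
= not not not p1 and p1
= not p1 and p1
= False

False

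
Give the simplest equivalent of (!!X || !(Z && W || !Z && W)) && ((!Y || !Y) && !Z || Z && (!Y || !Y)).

(!!X || !(Z && W || !Z && W)) && ((!Y || !Y) && !Z || Z && (!Y || !Y))
= (!!X || !(Z && W || !Z && W)) && (!Y || !Y)   [distribution]
= (!!X || !(Z && W || !Z && W)) && !Y   [idempotence]
= (X || !(Z && W || !Z && W)) && !Y   [double negation]
= (X || !W) && !Y   [distribution]

(X || !W) && !Y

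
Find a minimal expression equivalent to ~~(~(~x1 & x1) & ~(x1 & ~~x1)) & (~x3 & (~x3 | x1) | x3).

~~(~(~x1 & x1) & ~(x1 & ~~x1)) & (~x3 & (~x3 | x1) | x3)
= ~~(~(~x1 & x1) & ~(x1 & ~~x1)) & (~x3 | x3)
= ~(~x1 & x1 | x1 & ~~x1) & (~x3 | x3)
= ~(~x1 & x1 | x1 & x1) & (~x3 | x3)
= ~(~x1 & x1 | x1 & x1)
= ~x1

~x1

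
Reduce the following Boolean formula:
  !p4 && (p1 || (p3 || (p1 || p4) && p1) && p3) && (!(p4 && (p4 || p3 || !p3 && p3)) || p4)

!p4 && (p1 || (p3 || (p1 || p4) && p1) && p3) && (!(p4 && (p4 || p3 || !p3 && p3)) || p4)
= !p4 && (p1 || (p3 || (p1 || p4) && p1) && p3) && (!(p4 && (p4 || p3)) || p4)   (complement / identity)
= !p4 && (p1 || (p3 || p1) && p3) && (!(p4 && (p4 || p3)) || p4)   (absorption)
= !p4 && (p1 || (p3 || p1) && p3) && (!p4 || p4)   (absorption)
= !p4 && (p1 || p3) && (!p4 || p4)   (absorption)
= !p4 && (p1 || p3)   (complement / identity)

!p4 && (p1 || p3)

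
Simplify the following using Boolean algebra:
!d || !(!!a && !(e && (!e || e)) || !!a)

!d || !(!!a && !(e && (!e || e)) || !!a)
= !d || !(!!a && !e || !!a)   (complement / identity)
= !d || !!!a   (absorption)
= !d || !a   (double negation)

!d || !a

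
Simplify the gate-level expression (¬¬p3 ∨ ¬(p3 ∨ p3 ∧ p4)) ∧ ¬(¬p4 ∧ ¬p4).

p4

(¬¬p3 ∨ ¬(p3 ∨ p3 ∧ p4)) ∧ ¬(¬p4 ∧ ¬p4)
= (¬¬p3 ∨ ¬p3) ∧ ¬(¬p4 ∧ ¬p4)
= (¬¬p3 ∨ ¬p3) ∧ ¬¬p4
= (p3 ∨ ¬p3) ∧ ¬¬p4
= (p3 ∨ ¬p3) ∧ p4
= p4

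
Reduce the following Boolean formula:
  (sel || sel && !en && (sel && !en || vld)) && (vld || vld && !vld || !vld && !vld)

(sel || sel && !en && (sel && !en || vld)) && (vld || vld && !vld || !vld && !vld)
= (sel || sel && !en && (sel && !en || vld)) && (vld || !vld)
= (sel || sel && !en) && (vld || !vld)
= sel || sel && !en
= sel

sel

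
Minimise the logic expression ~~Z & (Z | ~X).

Z

~~Z & (Z | ~X)
= Z & (Z | ~X)
= Z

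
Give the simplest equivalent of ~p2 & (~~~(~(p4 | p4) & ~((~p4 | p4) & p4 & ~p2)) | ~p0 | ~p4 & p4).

~p2 & (p4 | ~p0)

~p2 & (~~~(~(p4 | p4) & ~((~p4 | p4) & p4 & ~p2)) | ~p0 | ~p4 & p4)
= ~p2 & (~~(p4 | p4 | (~p4 | p4) & p4 & ~p2) | ~p0 | ~p4 & p4)
= ~p2 & (p4 | p4 | (~p4 | p4) & p4 & ~p2 | ~p0 | ~p4 & p4)
= ~p2 & (p4 | (~p4 | p4) & p4 & ~p2 | ~p0 | ~p4 & p4)
= ~p2 & (p4 | (~p4 | p4) & p4 & ~p2 | ~p0)
= ~p2 & (p4 | p4 & ~p2 | ~p0)
= ~p2 & (p4 | ~p0)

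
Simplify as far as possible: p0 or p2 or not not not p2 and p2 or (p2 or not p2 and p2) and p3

p0 or p2

p0 or p2 or not not not p2 and p2 or (p2 or not p2 and p2) and p3
= p0 or p2 or not p2 and p2 or (p2 or not p2 and p2) and p3   (double negation)
= p0 or p2 or not p2 and p2   (absorption)
= p0 or p2   (complement / identity)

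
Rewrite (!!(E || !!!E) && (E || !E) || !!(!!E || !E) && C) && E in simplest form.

E

(!!(E || !!!E) && (E || !E) || !!(!!E || !E) && C) && E
= (!!(E || !!!E) || !!(!!E || !E) && C) && E   (complement / identity)
= (!!(E || !E) || !!(!!E || !E) && C) && E   (double negation)
= (!!(E || !E) || !!(E || !E) && C) && E   (double negation)
= !!(E || !E) && E   (absorption)
= (E || !E) && E   (double negation)
= E   (complement / identity)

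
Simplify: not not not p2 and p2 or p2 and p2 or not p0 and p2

p2

not not not p2 and p2 or p2 and p2 or not p0 and p2
= not not not p2 and p2 or p2 and (p2 or not p0)   [distribution]
= not not not p2 and p2 or p2   [absorption]
= not p2 and p2 or p2   [double negation]
= p2   [complement / identity]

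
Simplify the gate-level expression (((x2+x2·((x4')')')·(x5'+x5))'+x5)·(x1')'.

(((x2+x2·((x4')')')·(x5'+x5))'+x5)·(x1')'
= (((x2+x2·x4')·(x5'+x5))'+x5)·(x1')'   — double negation
= ((x2+x2·x4')'+x5)·(x1')'   — complement / identity
= (x2'+x5)·(x1')'   — absorption
= (x2'+x5)·x1   — double negation

(x2'+x5)·x1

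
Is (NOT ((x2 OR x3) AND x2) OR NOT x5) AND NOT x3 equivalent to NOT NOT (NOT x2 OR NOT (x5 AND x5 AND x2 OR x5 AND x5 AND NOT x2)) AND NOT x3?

E1: (NOT ((x2 OR x3) AND x2) OR NOT x5) AND NOT x3
    = (NOT x2 OR NOT x5) AND NOT x3   [absorption]
E2: NOT NOT (NOT x2 OR NOT (x5 AND x5 AND x2 OR x5 AND x5 AND NOT x2)) AND NOT x3
    = NOT NOT (NOT x2 OR NOT (x5 AND x5)) AND NOT x3   [distribution]
    = NOT NOT (NOT x2 OR NOT x5) AND NOT x3   [idempotence]
    = (NOT x2 OR NOT x5) AND NOT x3   [double negation]
Both reduce to (NOT x2 OR NOT x5) AND NOT x3, so they are equivalent.

Yes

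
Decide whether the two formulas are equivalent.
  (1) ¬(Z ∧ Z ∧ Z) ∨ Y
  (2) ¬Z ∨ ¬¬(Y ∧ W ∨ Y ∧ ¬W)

E1: ¬(Z ∧ Z ∧ Z) ∨ Y
    = ¬(Z ∧ Z) ∨ Y   [idempotence]
    = ¬Z ∨ Y   [idempotence]
E2: ¬Z ∨ ¬¬(Y ∧ W ∨ Y ∧ ¬W)
    = ¬Z ∨ ¬¬Y   [distribution]
    = ¬Z ∨ Y   [double negation]
Both reduce to ¬Z ∨ Y, so they are equivalent.

Yes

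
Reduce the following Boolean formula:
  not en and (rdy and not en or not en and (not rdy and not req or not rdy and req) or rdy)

not en

not en and (rdy and not en or not en and (not rdy and not req or not rdy and req) or rdy)
= not en and (rdy and not en or not en and not rdy or rdy)   (distribution)
= not en and (not en or rdy)   (distribution)
= not en   (absorption)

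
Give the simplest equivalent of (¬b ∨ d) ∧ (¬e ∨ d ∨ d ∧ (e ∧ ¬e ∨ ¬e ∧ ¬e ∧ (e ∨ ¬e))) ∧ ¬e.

(¬b ∨ d) ∧ (¬e ∨ d ∨ d ∧ (e ∧ ¬e ∨ ¬e ∧ ¬e ∧ (e ∨ ¬e))) ∧ ¬e
= (¬b ∨ d) ∧ (¬e ∨ d ∨ d ∧ (e ∧ ¬e ∨ ¬e ∧ ¬e)) ∧ ¬e   [complement / identity]
= (¬b ∨ d) ∧ (¬e ∨ d ∨ d ∧ ¬e) ∧ ¬e   [distribution]
= (¬b ∨ d) ∧ (¬e ∨ d) ∧ ¬e   [absorption]
= (¬b ∨ d) ∧ ¬e   [absorption]

(¬b ∨ d) ∧ ¬e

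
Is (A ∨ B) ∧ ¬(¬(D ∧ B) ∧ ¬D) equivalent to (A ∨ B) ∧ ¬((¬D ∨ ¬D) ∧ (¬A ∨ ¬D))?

E1: (A ∨ B) ∧ ¬(¬(D ∧ B) ∧ ¬D)
    = (A ∨ B) ∧ (D ∧ B ∨ D)   (De Morgan)
    = (A ∨ B) ∧ D   (absorption)
E2: (A ∨ B) ∧ ¬((¬D ∨ ¬D) ∧ (¬A ∨ ¬D))
    = (A ∨ B) ∧ ¬(¬D ∧ ¬A ∨ ¬D)   (distribution)
    = (A ∨ B) ∧ ¬¬D   (absorption)
    = (A ∨ B) ∧ D   (double negation)
Both reduce to (A ∨ B) ∧ D, so they are equivalent.

Yes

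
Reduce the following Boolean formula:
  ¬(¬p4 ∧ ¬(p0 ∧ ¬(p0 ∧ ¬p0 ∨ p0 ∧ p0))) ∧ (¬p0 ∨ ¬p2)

¬(¬p4 ∧ ¬(p0 ∧ ¬(p0 ∧ ¬p0 ∨ p0 ∧ p0))) ∧ (¬p0 ∨ ¬p2)
= ¬(¬p4 ∧ ¬(p0 ∧ ¬p0)) ∧ (¬p0 ∨ ¬p2)   — distribution
= (p4 ∨ p0 ∧ ¬p0) ∧ (¬p0 ∨ ¬p2)   — De Morgan
= p4 ∧ (¬p0 ∨ ¬p2)   — complement / identity

p4 ∧ (¬p0 ∨ ¬p2)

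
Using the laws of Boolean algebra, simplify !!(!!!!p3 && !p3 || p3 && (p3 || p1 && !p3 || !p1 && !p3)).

p3

!!(!!!!p3 && !p3 || p3 && (p3 || p1 && !p3 || !p1 && !p3))
= !!(!!p3 && !p3 || p3 && (p3 || p1 && !p3 || !p1 && !p3))   — double negation
= !!p3 && !p3 || p3 && (p3 || p1 && !p3 || !p1 && !p3)   — double negation
= !!p3 && !p3 || p3 && (p3 || !p3)   — distribution
= !!p3 && !p3 || p3   — complement / identity
= p3 && !p3 || p3   — double negation
= p3   — complement / identity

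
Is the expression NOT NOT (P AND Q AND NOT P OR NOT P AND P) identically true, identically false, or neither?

identically false

NOT NOT (P AND Q AND NOT P OR NOT P AND P)
= NOT NOT ((P AND Q OR P) AND NOT P)   (distribution)
= (P AND Q OR P) AND NOT P   (double negation)
= P AND NOT P   (absorption)
= FALSE   (complement)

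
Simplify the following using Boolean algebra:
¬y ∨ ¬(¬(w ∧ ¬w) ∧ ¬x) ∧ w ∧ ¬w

¬y ∨ ¬(¬(w ∧ ¬w) ∧ ¬x) ∧ w ∧ ¬w
= ¬y ∨ (w ∧ ¬w ∨ x) ∧ w ∧ ¬w
= ¬y ∨ w ∧ ¬w
= ¬y

¬y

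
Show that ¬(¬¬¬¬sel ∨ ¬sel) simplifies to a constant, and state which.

False

¬(¬¬¬¬sel ∨ ¬sel)
= ¬¬¬sel ∧ sel   — De Morgan
= ¬sel ∧ sel   — double negation
= False   — complement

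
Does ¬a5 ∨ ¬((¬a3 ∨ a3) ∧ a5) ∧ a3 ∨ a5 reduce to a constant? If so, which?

yes, True

¬a5 ∨ ¬((¬a3 ∨ a3) ∧ a5) ∧ a3 ∨ a5
= ¬a5 ∨ ¬a5 ∧ a3 ∨ a5   (complement / identity)
= ¬a5 ∨ a5   (absorption)
= True   (complement)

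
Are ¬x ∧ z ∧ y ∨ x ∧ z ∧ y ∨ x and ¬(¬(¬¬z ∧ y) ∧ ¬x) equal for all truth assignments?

E1: ¬x ∧ z ∧ y ∨ x ∧ z ∧ y ∨ x
    = z ∧ y ∨ x   — distribution
E2: ¬(¬(¬¬z ∧ y) ∧ ¬x)
    = ¬(¬(z ∧ y) ∧ ¬x)   — double negation
    = z ∧ y ∨ x   — De Morgan
Both reduce to z ∧ y ∨ x, so they are equivalent.

Yes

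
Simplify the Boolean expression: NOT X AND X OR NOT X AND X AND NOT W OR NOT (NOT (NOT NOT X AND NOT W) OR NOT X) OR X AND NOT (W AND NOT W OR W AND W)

NOT X AND X OR NOT X AND X AND NOT W OR NOT (NOT (NOT NOT X AND NOT W) OR NOT X) OR X AND NOT (W AND NOT W OR W AND W)
= NOT X AND X OR NOT X AND X AND NOT W OR NOT (NOT (NOT NOT X AND NOT W) OR NOT X) OR X AND NOT W   (distribution)
= NOT X AND X OR NOT X AND X AND NOT W OR NOT (NOT (X AND NOT W) OR NOT X) OR X AND NOT W   (double negation)
= NOT X AND X OR NOT X AND X AND NOT W OR X AND NOT W AND X OR X AND NOT W   (De Morgan)
= NOT X AND X AND NOT W OR X AND NOT W AND X OR X AND NOT W   (complement / identity)
= X AND NOT W OR X AND NOT W   (distribution)
= X AND NOT W   (idempotence)

X AND NOT W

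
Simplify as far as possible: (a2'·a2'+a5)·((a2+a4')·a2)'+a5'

a2'+a5'

(a2'·a2'+a5)·((a2+a4')·a2)'+a5'
= (a2'+a5)·((a2+a4')·a2)'+a5'
= (a2'+a5)·a2'+a5'
= a2'+a5'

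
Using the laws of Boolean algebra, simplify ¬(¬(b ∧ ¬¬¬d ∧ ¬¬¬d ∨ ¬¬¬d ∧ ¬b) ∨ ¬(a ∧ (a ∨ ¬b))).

¬d ∧ a

¬(¬(b ∧ ¬¬¬d ∧ ¬¬¬d ∨ ¬¬¬d ∧ ¬b) ∨ ¬(a ∧ (a ∨ ¬b)))
= ¬(¬(b ∧ ¬¬¬d ∨ ¬¬¬d ∧ ¬b) ∨ ¬(a ∧ (a ∨ ¬b)))   — idempotence
= ¬(¬(b ∧ ¬¬¬d ∨ ¬¬¬d ∧ ¬b) ∨ ¬a)   — absorption
= ¬(¬¬¬¬d ∨ ¬a)   — distribution
= ¬(¬¬d ∨ ¬a)   — double negation
= ¬d ∧ a   — De Morgan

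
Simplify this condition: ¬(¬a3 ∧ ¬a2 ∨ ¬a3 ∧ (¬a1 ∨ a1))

a3

¬(¬a3 ∧ ¬a2 ∨ ¬a3 ∧ (¬a1 ∨ a1))
= ¬(¬a3 ∧ ¬a2 ∨ ¬a3)   [complement / identity]
= ¬¬a3   [absorption]
= a3   [double negation]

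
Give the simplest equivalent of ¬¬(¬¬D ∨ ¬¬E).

¬¬(¬¬D ∨ ¬¬E)
= ¬(¬D ∧ ¬E)   (De Morgan)
= D ∨ E   (De Morgan)

D ∨ E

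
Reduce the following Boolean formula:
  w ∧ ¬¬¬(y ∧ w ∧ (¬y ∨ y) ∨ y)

w ∧ ¬y

w ∧ ¬¬¬(y ∧ w ∧ (¬y ∨ y) ∨ y)
= w ∧ ¬¬¬(y ∧ w ∨ y)   (complement / identity)
= w ∧ ¬¬¬y   (absorption)
= w ∧ ¬y   (double negation)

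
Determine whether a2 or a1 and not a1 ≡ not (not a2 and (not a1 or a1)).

E1: a2 or a1 and not a1
    = a2   [complement / identity]
E2: not (not a2 and (not a1 or a1))
    = not not a2   [complement / identity]
    = a2   [double negation]
Both reduce to a2, so they are equivalent.

Yes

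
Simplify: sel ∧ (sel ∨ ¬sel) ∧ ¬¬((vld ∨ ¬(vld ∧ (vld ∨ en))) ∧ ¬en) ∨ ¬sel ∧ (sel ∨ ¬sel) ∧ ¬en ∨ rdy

sel ∧ (sel ∨ ¬sel) ∧ ¬¬((vld ∨ ¬(vld ∧ (vld ∨ en))) ∧ ¬en) ∨ ¬sel ∧ (sel ∨ ¬sel) ∧ ¬en ∨ rdy
= sel ∧ (sel ∨ ¬sel) ∧ ¬¬((vld ∨ ¬vld) ∧ ¬en) ∨ ¬sel ∧ (sel ∨ ¬sel) ∧ ¬en ∨ rdy   [absorption]
= sel ∧ (sel ∨ ¬sel) ∧ (vld ∨ ¬vld) ∧ ¬en ∨ ¬sel ∧ (sel ∨ ¬sel) ∧ ¬en ∨ rdy   [double negation]
= sel ∧ (sel ∨ ¬sel) ∧ ¬en ∨ ¬sel ∧ (sel ∨ ¬sel) ∧ ¬en ∨ rdy   [complement / identity]
= (sel ∨ ¬sel) ∧ ¬en ∨ rdy   [distribution]
= ¬en ∨ rdy   [complement / identity]

¬en ∨ rdy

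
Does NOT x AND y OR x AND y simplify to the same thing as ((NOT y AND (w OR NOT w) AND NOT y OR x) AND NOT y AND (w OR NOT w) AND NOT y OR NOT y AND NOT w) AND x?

E1: NOT x AND y OR x AND y
    = y
E2: ((NOT y AND (w OR NOT w) AND NOT y OR x) AND NOT y AND (w OR NOT w) AND NOT y OR NOT y AND NOT w) AND x
    = (NOT y AND (w OR NOT w) AND NOT y OR NOT y AND NOT w) AND x
    = (NOT y AND NOT y OR NOT y AND NOT w) AND x
    = (NOT y OR NOT w) AND NOT y AND x
    = NOT y AND x
These differ: at w=0, x=0, y=1, E1 = 1 but E2 = 0.

No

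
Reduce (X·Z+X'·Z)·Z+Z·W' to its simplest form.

(X·Z+X'·Z)·Z+Z·W'
= Z·Z+Z·W'   (distribution)
= (Z+W')·Z   (distribution)
= Z   (absorption)

Z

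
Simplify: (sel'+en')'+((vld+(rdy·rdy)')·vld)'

(sel'+en')'+((vld+(rdy·rdy)')·vld)'
= (sel'+en')'+((vld+rdy')·vld)'
= (sel'+en')'+vld'
= sel·en+vld'

sel·en+vld'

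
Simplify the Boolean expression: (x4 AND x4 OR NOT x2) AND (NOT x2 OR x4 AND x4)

NOT x2 OR x4

(x4 AND x4 OR NOT x2) AND (NOT x2 OR x4 AND x4)
= NOT x2 OR x4 AND x4 AND x4 AND x4   — distribution
= NOT x2 OR x4 AND x4   — idempotence
= NOT x2 OR x4   — idempotence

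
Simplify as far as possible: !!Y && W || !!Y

Y

!!Y && W || !!Y
= !!Y
= Y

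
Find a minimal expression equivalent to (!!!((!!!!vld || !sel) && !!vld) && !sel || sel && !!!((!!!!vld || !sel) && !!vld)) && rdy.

(!!!((!!!!vld || !sel) && !!vld) && !sel || sel && !!!((!!!!vld || !sel) && !!vld)) && rdy
= !!!((!!!!vld || !sel) && !!vld) && rdy   [distribution]
= !!!((!!vld || !sel) && !!vld) && rdy   [double negation]
= !((!!vld || !sel) && !!vld) && rdy   [double negation]
= !!!vld && rdy   [absorption]
= !vld && rdy   [double negation]

!vld && rdy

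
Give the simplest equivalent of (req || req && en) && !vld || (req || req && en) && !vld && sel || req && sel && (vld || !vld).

req && (!vld || sel)

(req || req && en) && !vld || (req || req && en) && !vld && sel || req && sel && (vld || !vld)
= (req || req && en) && !vld || req && sel && (vld || !vld)   [absorption]
= req && !vld || req && sel && (vld || !vld)   [absorption]
= req && !vld || req && sel   [complement / identity]
= req && (!vld || sel)   [distribution]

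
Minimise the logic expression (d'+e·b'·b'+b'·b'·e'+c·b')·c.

(d'+e·b'·b'+b'·b'·e'+c·b')·c
= (d'+b'·b'+c·b')·c   — distribution
= (d'+b'·(b'+c))·c   — distribution
= (d'+b')·c   — absorption

(d'+b')·c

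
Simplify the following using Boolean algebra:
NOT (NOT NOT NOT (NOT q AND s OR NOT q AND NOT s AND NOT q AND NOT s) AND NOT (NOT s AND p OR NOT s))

NOT (NOT NOT NOT (NOT q AND s OR NOT q AND NOT s AND NOT q AND NOT s) AND NOT (NOT s AND p OR NOT s))
= NOT (NOT (NOT q AND s OR NOT q AND NOT s AND NOT q AND NOT s) AND NOT (NOT s AND p OR NOT s))   (double negation)
= NOT (NOT (NOT q AND s OR NOT q AND NOT s AND NOT q AND NOT s) AND NOT NOT s)   (absorption)
= NOT (NOT (NOT q AND s OR NOT q AND NOT s) AND NOT NOT s)   (idempotence)
= NOT (NOT NOT q AND NOT NOT s)   (distribution)
= NOT q OR NOT s   (De Morgan)

NOT q OR NOT s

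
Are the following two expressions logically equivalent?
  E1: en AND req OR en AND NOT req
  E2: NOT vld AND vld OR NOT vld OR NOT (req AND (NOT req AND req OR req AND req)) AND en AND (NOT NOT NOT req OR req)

No

E1: en AND req OR en AND NOT req
    = en   — distribution
E2: NOT vld AND vld OR NOT vld OR NOT (req AND (NOT req AND req OR req AND req)) AND en AND (NOT NOT NOT req OR req)
    = NOT vld AND vld OR NOT vld OR NOT (req AND (NOT req AND req OR req AND req)) AND en AND (NOT req OR req)   — double negation
    = NOT vld AND vld OR NOT vld OR NOT (req AND (NOT req AND req OR req AND req)) AND en   — complement / identity
    = NOT vld OR NOT (req AND (NOT req AND req OR req AND req)) AND en   — complement / identity
    = NOT vld OR NOT (req AND req) AND en   — distribution
    = NOT vld OR NOT req AND en   — idempotence
These differ: at en=0, req=1, vld=0, E1 = 0 but E2 = 1.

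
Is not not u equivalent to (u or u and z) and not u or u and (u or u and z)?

E1: not not u
    = u   — double negation
E2: (u or u and z) and not u or u and (u or u and z)
    = u or u and z   — distribution
    = u   — absorption
Both reduce to u, so they are equivalent.

Yes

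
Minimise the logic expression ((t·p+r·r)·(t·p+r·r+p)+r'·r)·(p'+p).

t·p+r

((t·p+r·r)·(t·p+r·r+p)+r'·r)·(p'+p)
= (t·p+r·r)·(t·p+r·r+p)+r'·r
= t·p+r·r+r'·r
= t·p+r+r'·r
= t·p+r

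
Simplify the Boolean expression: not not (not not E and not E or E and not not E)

not not (not not E and not E or E and not not E)
= not not ((not E or E) and not not E)   [distribution]
= not not not not E   [complement / identity]
= not not E   [double negation]
= E   [double negation]

E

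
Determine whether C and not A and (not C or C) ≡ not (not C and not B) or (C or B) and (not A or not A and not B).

No

E1: C and not A and (not C or C)
    = C and not A   [complement / identity]
E2: not (not C and not B) or (C or B) and (not A or not A and not B)
    = C or B or (C or B) and (not A or not A and not B)   [De Morgan]
    = C or B or (C or B) and not A   [absorption]
    = C or B   [absorption]
These differ: at A=1, B=1, C=0, E1 = 0 but E2 = 1.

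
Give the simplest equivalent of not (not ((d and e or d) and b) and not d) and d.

not (not ((d and e or d) and b) and not d) and d
= not (not (d and b) and not d) and d   [absorption]
= (d and b or d) and d   [De Morgan]
= d and d   [absorption]
= d   [idempotence]

d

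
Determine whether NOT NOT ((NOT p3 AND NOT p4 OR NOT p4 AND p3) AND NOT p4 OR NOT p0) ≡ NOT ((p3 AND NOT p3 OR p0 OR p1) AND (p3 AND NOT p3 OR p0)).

No

E1: NOT NOT ((NOT p3 AND NOT p4 OR NOT p4 AND p3) AND NOT p4 OR NOT p0)
    = NOT NOT (NOT p4 AND NOT p4 OR NOT p0)
    = NOT NOT (NOT p4 OR NOT p0)
    = NOT p4 OR NOT p0
E2: NOT ((p3 AND NOT p3 OR p0 OR p1) AND (p3 AND NOT p3 OR p0))
    = NOT (p3 AND NOT p3 OR p0)
    = NOT p0
These differ: at p0=1, p1=0, p3=0, p4=0, E1 = 1 but E2 = 0.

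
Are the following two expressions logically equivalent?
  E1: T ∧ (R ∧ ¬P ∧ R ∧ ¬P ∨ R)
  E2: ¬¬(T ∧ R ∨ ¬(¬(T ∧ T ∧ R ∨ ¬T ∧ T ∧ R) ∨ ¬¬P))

Yes

E1: T ∧ (R ∧ ¬P ∧ R ∧ ¬P ∨ R)
    = T ∧ (R ∧ ¬P ∨ R)
    = T ∧ R
E2: ¬¬(T ∧ R ∨ ¬(¬(T ∧ T ∧ R ∨ ¬T ∧ T ∧ R) ∨ ¬¬P))
    = ¬¬(T ∧ R ∨ ¬(¬(T ∧ R) ∨ ¬¬P))
    = ¬¬(T ∧ R ∨ T ∧ R ∧ ¬P)
    = ¬¬(T ∧ R)
    = T ∧ R
Both reduce to T ∧ R, so they are equivalent.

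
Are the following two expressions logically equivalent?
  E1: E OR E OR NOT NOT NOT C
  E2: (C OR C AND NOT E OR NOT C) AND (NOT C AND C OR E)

E1: E OR E OR NOT NOT NOT C
    = E OR NOT NOT NOT C   (idempotence)
    = E OR NOT C   (double negation)
E2: (C OR C AND NOT E OR NOT C) AND (NOT C AND C OR E)
    = (C OR NOT C) AND (NOT C AND C OR E)   (absorption)
    = NOT C AND C OR E   (complement / identity)
    = E   (complement / identity)
These differ: at C=0, E=0, E1 = 1 but E2 = 0.

No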